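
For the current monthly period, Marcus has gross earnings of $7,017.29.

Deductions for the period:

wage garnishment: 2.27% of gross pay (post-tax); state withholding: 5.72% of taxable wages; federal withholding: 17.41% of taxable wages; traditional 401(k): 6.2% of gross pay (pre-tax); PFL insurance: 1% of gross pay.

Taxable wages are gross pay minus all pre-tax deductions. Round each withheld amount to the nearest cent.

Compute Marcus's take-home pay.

$4,830.30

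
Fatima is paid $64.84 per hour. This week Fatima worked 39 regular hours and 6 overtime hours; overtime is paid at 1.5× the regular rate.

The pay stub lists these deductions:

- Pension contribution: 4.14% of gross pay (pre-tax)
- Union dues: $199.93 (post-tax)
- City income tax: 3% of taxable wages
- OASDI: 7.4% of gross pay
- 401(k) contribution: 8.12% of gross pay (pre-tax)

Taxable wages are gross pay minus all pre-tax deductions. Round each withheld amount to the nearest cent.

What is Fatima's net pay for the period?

$2218.59

Regular pay: 39 × $64.84 = $2528.76
Overtime pay: 6 × $64.84 × 1.5 = $583.56
Gross pay = $2528.76 + $583.56 = $3112.32
401(k) contribution: $3112.32 × 0.0812 = $252.72
Pension contribution: $3112.32 × 0.0414 = $128.85
Pre-tax total = $252.72 + $128.85 = $381.57
Taxable wages = $3112.32 − $381.57 = $2730.75
City income tax: $2730.75 × 0.03 = $81.92
OASDI: $3112.32 × 0.074 = $230.31
Union dues: $199.93
Total deductions = $252.72 + $128.85 + $81.92 + $230.31 + $199.93 = $893.73
Net pay = $3112.32 − $893.73 = $2218.59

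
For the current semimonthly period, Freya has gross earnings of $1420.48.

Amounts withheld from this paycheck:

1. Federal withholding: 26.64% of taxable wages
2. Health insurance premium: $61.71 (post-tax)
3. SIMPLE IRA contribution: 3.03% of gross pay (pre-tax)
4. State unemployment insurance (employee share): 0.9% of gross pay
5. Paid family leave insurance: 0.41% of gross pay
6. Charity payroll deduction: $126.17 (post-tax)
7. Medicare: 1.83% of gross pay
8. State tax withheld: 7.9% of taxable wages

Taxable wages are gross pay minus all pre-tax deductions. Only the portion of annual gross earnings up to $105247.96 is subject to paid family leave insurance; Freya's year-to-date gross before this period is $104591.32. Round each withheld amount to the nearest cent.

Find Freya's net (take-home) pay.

SIMPLE IRA contribution: $1420.48 × 0.0303 = $43.04
Taxable wages = $1420.48 − $43.04 = $1377.44
State tax withheld: $1377.44 × 0.079 = $108.82
Federal withholding: $1377.44 × 0.2664 = $366.95
State unemployment insurance (employee share): $1420.48 × 0.009 = $12.78
Paid family leave insurance: only $105247.96 − $104591.32 = $656.64 of this check is subject → $656.64 × 0.0041 = $2.69
Medicare: $1420.48 × 0.0183 = $25.99
Charity payroll deduction: $126.17
Health insurance premium: $61.71
Total deductions = $43.04 + $108.82 + $366.95 + $12.78 + $2.69 + $25.99 + $126.17 + $61.71 = $748.15
Net pay = $1420.48 − $748.15 = $672.33

$672.33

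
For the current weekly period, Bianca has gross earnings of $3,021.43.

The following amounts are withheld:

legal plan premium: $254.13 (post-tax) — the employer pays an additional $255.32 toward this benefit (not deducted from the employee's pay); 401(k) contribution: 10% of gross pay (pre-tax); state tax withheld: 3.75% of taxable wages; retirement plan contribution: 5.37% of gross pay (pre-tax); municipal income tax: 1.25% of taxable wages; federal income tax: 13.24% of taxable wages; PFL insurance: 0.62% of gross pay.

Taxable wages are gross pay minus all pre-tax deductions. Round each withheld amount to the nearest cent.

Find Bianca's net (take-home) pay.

Retirement plan contribution: $3,021.43 × 0.0537 = $162.25
401(k) contribution: $3,021.43 × 0.1 = $302.14
Pre-tax total = $162.25 + $302.14 = $464.39
Taxable wages = $3,021.43 − $464.39 = $2,557.04
Municipal income tax: $2,557.04 × 0.0125 = $31.96
Federal income tax: $2,557.04 × 0.1324 = $338.55
State tax withheld: $2,557.04 × 0.0375 = $95.89
PFL insurance: $3,021.43 × 0.0062 = $18.73
Legal plan premium: $254.13
(Employer's $255.32 toward legal plan premium is not withheld from the employee.)
Total deductions = $162.25 + $302.14 + $31.96 + $338.55 + $95.89 + $18.73 + $254.13 = $1,203.65
Net pay = $3,021.43 − $1,203.65 = $1,817.78

$1,817.78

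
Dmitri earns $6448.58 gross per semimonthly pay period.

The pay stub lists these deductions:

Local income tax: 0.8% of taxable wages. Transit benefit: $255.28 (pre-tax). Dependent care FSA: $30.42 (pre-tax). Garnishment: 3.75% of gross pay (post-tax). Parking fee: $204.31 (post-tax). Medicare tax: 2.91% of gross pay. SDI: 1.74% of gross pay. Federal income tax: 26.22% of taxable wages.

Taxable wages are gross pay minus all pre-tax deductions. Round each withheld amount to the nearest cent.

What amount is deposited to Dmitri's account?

$3751.68

Transit benefit: $255.28
Dependent care FSA: $30.42
Pre-tax total = $255.28 + $30.42 = $285.70
Taxable wages = $6448.58 − $285.70 = $6162.88
Federal income tax: $6162.88 × 0.2622 = $1615.91
Local income tax: $6162.88 × 0.008 = $49.30
Medicare tax: $6448.58 × 0.0291 = $187.65
SDI: $6448.58 × 0.0174 = $112.21
Garnishment: $6448.58 × 0.0375 = $241.82
Parking fee: $204.31
Total deductions = $255.28 + $30.42 + $1615.91 + $49.30 + $187.65 + $112.21 + $241.82 + $204.31 = $2696.90
Net pay = $6448.58 − $2696.90 = $3751.68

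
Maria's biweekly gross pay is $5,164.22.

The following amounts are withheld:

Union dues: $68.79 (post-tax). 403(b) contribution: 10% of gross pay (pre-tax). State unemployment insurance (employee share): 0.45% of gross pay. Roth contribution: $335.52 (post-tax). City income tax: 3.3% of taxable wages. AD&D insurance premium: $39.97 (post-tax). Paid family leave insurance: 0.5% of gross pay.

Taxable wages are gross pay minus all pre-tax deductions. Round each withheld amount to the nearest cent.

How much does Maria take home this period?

$4,001.08

403(b) contribution: $5,164.22 × 0.1 = $516.42
Taxable wages = $5,164.22 − $516.42 = $4,647.80
City income tax: $4,647.80 × 0.033 = $153.38
Paid family leave insurance: $5,164.22 × 0.005 = $25.82
State unemployment insurance (employee share): $5,164.22 × 0.0045 = $23.24
Roth contribution: $335.52
AD&D insurance premium: $39.97
Union dues: $68.79
Total deductions = $516.42 + $153.38 + $25.82 + $23.24 + $335.52 + $39.97 + $68.79 = $1,163.14
Net pay = $5,164.22 − $1,163.14 = $4,001.08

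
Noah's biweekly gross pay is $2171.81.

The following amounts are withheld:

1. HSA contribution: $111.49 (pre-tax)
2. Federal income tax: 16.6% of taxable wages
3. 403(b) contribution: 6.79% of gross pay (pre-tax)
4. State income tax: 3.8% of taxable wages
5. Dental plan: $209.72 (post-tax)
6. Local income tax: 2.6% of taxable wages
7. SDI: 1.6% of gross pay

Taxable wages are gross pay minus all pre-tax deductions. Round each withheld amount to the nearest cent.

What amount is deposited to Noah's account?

$1228.43

HSA contribution: $111.49
403(b) contribution: $2171.81 × 0.0679 = $147.47
Pre-tax total = $111.49 + $147.47 = $258.96
Taxable wages = $2171.81 − $258.96 = $1912.85
Local income tax: $1912.85 × 0.026 = $49.73
Federal income tax: $1912.85 × 0.166 = $317.53
State income tax: $1912.85 × 0.038 = $72.69
SDI: $2171.81 × 0.016 = $34.75
Dental plan: $209.72
Total deductions = $111.49 + $147.47 + $49.73 + $317.53 + $72.69 + $34.75 + $209.72 = $943.38
Net pay = $2171.81 − $943.38 = $1228.43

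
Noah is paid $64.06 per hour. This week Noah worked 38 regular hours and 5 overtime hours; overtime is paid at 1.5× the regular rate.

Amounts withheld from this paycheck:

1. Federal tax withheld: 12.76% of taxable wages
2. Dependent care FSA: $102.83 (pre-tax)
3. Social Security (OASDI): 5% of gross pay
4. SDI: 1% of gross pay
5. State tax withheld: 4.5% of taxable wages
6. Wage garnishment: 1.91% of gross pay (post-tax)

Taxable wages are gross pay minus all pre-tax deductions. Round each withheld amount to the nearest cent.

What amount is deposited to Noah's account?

Regular pay: 38 × $64.06 = $2,434.28
Overtime pay: 5 × $64.06 × 1.5 = $480.45
Gross pay = $2,434.28 + $480.45 = $2,914.73
Dependent care FSA: $102.83
Taxable wages = $2,914.73 − $102.83 = $2,811.90
Federal tax withheld: $2,811.90 × 0.1276 = $358.80
State tax withheld: $2,811.90 × 0.045 = $126.54
SDI: $2,914.73 × 0.01 = $29.15
Social Security (OASDI): $2,914.73 × 0.05 = $145.74
Wage garnishment: $2,914.73 × 0.0191 = $55.67
Total deductions = $102.83 + $358.80 + $126.54 + $29.15 + $145.74 + $55.67 = $818.73
Net pay = $2,914.73 − $818.73 = $2,096.00

$2,096.00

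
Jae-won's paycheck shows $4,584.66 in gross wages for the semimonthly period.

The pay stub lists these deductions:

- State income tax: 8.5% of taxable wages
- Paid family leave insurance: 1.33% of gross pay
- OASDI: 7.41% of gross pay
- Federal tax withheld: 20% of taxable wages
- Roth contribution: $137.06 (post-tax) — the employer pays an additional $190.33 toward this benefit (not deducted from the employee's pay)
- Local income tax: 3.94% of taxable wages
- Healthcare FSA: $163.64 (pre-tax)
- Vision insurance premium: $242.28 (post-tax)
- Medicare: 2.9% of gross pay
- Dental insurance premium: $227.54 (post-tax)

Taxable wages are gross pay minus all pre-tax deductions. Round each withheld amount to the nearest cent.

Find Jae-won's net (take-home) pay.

Healthcare FSA: $163.64
Taxable wages = $4,584.66 − $163.64 = $4,421.02
Federal tax withheld: $4,421.02 × 0.2 = $884.20
State income tax: $4,421.02 × 0.085 = $375.79
Local income tax: $4,421.02 × 0.0394 = $174.19
Medicare: $4,584.66 × 0.029 = $132.96
OASDI: $4,584.66 × 0.0741 = $339.72
Paid family leave insurance: $4,584.66 × 0.0133 = $60.98
Dental insurance premium: $227.54
Vision insurance premium: $242.28
Roth contribution: $137.06
(Employer's $190.33 toward Roth contribution is not withheld from the employee.)
Total deductions = $163.64 + $884.20 + $375.79 + $174.19 + $132.96 + $339.72 + $60.98 + $227.54 + $242.28 + $137.06 = $2,738.36
Net pay = $4,584.66 − $2,738.36 = $1,846.30

$1,846.30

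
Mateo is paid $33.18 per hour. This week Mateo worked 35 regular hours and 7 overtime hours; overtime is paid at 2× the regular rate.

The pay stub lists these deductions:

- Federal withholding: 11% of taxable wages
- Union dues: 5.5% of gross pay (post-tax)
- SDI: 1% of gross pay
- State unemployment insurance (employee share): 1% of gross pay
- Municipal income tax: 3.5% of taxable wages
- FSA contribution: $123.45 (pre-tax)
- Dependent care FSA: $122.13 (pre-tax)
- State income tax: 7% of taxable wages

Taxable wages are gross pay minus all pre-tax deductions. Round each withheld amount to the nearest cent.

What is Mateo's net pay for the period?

Regular pay: 35 × $33.18 = $1,161.30
Overtime pay: 7 × $33.18 × 2 = $464.52
Gross pay = $1,161.30 + $464.52 = $1,625.82
FSA contribution: $123.45
Dependent care FSA: $122.13
Pre-tax total = $123.45 + $122.13 = $245.58
Taxable wages = $1,625.82 − $245.58 = $1,380.24
Municipal income tax: $1,380.24 × 0.035 = $48.31
Federal withholding: $1,380.24 × 0.11 = $151.83
State income tax: $1,380.24 × 0.07 = $96.62
State unemployment insurance (employee share): $1,625.82 × 0.01 = $16.26
SDI: $1,625.82 × 0.01 = $16.26
Union dues: $1,625.82 × 0.055 = $89.42
Total deductions = $123.45 + $122.13 + $48.31 + $151.83 + $96.62 + $16.26 + $16.26 + $89.42 = $664.28
Net pay = $1,625.82 − $664.28 = $961.54

$961.54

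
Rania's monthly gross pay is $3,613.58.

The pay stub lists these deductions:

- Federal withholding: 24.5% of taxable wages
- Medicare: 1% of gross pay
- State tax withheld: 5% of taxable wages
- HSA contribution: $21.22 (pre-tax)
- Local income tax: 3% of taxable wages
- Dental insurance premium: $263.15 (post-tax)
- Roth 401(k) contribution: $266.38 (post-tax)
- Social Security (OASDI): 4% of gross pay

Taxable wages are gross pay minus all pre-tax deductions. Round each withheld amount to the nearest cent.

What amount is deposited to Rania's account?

$1,714.63

HSA contribution: $21.22
Taxable wages = $3,613.58 − $21.22 = $3,592.36
State tax withheld: $3,592.36 × 0.05 = $179.62
Federal withholding: $3,592.36 × 0.245 = $880.13
Local income tax: $3,592.36 × 0.03 = $107.77
Medicare: $3,613.58 × 0.01 = $36.14
Social Security (OASDI): $3,613.58 × 0.04 = $144.54
Dental insurance premium: $263.15
Roth 401(k) contribution: $266.38
Total deductions = $21.22 + $179.62 + $880.13 + $107.77 + $36.14 + $144.54 + $263.15 + $266.38 = $1,898.95
Net pay = $3,613.58 − $1,898.95 = $1,714.63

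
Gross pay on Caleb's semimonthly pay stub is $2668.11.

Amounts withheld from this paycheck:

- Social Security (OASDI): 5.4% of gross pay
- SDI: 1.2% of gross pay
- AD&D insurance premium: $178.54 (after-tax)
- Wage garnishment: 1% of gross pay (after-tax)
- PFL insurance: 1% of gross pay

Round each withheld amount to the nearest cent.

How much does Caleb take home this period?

$2260.11

SDI: $2668.11 × 0.012 = $32.02
Social Security (OASDI): $2668.11 × 0.054 = $144.08
PFL insurance: $2668.11 × 0.01 = $26.68
AD&D insurance premium: $178.54
Wage garnishment: $2668.11 × 0.01 = $26.68
Total deductions = $32.02 + $144.08 + $26.68 + $178.54 + $26.68 = $408.00
Net pay = $2668.11 − $408.00 = $2260.11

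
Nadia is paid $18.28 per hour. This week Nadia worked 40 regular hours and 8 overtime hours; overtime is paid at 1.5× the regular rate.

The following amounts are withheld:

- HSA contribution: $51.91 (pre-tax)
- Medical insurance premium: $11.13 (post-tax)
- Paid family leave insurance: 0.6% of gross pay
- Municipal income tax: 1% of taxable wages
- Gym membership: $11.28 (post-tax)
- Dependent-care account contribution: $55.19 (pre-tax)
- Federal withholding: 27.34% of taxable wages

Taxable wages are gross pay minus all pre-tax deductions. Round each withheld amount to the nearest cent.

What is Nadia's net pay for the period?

Regular pay: 40 × $18.28 = $731.20
Overtime pay: 8 × $18.28 × 1.5 = $219.36
Gross pay = $731.20 + $219.36 = $950.56
HSA contribution: $51.91
Dependent-care account contribution: $55.19
Pre-tax total = $51.91 + $55.19 = $107.10
Taxable wages = $950.56 − $107.10 = $843.46
Municipal income tax: $843.46 × 0.01 = $8.43
Federal withholding: $843.46 × 0.2734 = $230.60
Paid family leave insurance: $950.56 × 0.006 = $5.70
Gym membership: $11.28
Medical insurance premium: $11.13
Total deductions = $51.91 + $55.19 + $8.43 + $230.60 + $5.70 + $11.28 + $11.13 = $374.24
Net pay = $950.56 − $374.24 = $576.32

$576.32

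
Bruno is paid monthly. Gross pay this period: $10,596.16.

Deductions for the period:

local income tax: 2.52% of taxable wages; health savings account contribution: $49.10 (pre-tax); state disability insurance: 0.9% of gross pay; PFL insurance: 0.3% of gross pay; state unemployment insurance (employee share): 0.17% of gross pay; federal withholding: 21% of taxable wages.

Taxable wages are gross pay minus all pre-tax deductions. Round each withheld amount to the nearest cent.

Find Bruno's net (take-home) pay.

Health savings account contribution: $49.10
Taxable wages = $10,596.16 − $49.10 = $10,547.06
Federal withholding: $10,547.06 × 0.21 = $2,214.88
Local income tax: $10,547.06 × 0.0252 = $265.79
State disability insurance: $10,596.16 × 0.009 = $95.37
State unemployment insurance (employee share): $10,596.16 × 0.0017 = $18.01
PFL insurance: $10,596.16 × 0.003 = $31.79
Total deductions = $49.10 + $2,214.88 + $265.79 + $95.37 + $18.01 + $31.79 = $2,674.94
Net pay = $10,596.16 − $2,674.94 = $7,921.22

$7,921.22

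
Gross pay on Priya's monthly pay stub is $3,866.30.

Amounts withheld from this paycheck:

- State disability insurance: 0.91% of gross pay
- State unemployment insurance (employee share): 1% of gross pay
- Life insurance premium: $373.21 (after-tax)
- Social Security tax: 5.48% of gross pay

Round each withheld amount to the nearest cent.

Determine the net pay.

Social Security tax: $3,866.30 × 0.0548 = $211.87
State unemployment insurance (employee share): $3,866.30 × 0.01 = $38.66
State disability insurance: $3,866.30 × 0.0091 = $35.18
Life insurance premium: $373.21
Total deductions = $211.87 + $38.66 + $35.18 + $373.21 = $658.92
Net pay = $3,866.30 − $658.92 = $3,207.38

$3,207.38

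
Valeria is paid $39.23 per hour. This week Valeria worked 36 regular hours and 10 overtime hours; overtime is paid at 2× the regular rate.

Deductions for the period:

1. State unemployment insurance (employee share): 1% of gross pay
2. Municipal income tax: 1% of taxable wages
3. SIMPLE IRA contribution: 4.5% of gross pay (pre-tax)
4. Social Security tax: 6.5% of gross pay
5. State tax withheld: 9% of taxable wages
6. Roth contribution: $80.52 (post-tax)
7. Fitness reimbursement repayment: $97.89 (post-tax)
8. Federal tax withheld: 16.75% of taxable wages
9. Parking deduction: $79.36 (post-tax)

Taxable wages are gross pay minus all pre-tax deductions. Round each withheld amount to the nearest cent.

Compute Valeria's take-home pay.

Regular pay: 36 × $39.23 = $1,412.28
Overtime pay: 10 × $39.23 × 2 = $784.60
Gross pay = $1,412.28 + $784.60 = $2,196.88
SIMPLE IRA contribution: $2,196.88 × 0.045 = $98.86
Taxable wages = $2,196.88 − $98.86 = $2,098.02
Municipal income tax: $2,098.02 × 0.01 = $20.98
State tax withheld: $2,098.02 × 0.09 = $188.82
Federal tax withheld: $2,098.02 × 0.1675 = $351.42
Social Security tax: $2,196.88 × 0.065 = $142.80
State unemployment insurance (employee share): $2,196.88 × 0.01 = $21.97
Parking deduction: $79.36
Roth contribution: $80.52
Fitness reimbursement repayment: $97.89
Total deductions = $98.86 + $20.98 + $188.82 + $351.42 + $142.80 + $21.97 + $79.36 + $80.52 + $97.89 = $1,082.62
Net pay = $2,196.88 − $1,082.62 = $1,114.26

$1,114.26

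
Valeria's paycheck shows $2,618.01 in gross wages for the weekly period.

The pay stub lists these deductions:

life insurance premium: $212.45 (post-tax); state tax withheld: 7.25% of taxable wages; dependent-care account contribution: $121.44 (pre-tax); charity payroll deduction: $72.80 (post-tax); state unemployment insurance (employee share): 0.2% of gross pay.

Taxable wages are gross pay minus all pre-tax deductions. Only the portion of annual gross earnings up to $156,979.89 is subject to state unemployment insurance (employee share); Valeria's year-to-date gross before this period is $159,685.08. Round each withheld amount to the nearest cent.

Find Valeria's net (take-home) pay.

Dependent-care account contribution: $121.44
Taxable wages = $2,618.01 − $121.44 = $2,496.57
State tax withheld: $2,496.57 × 0.0725 = $181.00
State unemployment insurance (employee share): annual cap $156,979.89 already reached (YTD $159,685.08), so $0.00
Charity payroll deduction: $72.80
Life insurance premium: $212.45
Total deductions = $121.44 + $181.00 + $0.00 + $72.80 + $212.45 = $587.69
Net pay = $2,618.01 − $587.69 = $2,030.32

$2,030.32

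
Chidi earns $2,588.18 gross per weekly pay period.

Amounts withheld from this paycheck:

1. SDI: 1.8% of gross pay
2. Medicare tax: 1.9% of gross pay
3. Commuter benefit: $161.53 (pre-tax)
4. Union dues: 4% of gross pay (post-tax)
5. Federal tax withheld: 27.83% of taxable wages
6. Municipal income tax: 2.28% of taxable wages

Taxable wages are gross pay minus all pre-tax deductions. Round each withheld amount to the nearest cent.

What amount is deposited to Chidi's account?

Commuter benefit: $161.53
Taxable wages = $2,588.18 − $161.53 = $2,426.65
Federal tax withheld: $2,426.65 × 0.2783 = $675.34
Municipal income tax: $2,426.65 × 0.0228 = $55.33
SDI: $2,588.18 × 0.018 = $46.59
Medicare tax: $2,588.18 × 0.019 = $49.18
Union dues: $2,588.18 × 0.04 = $103.53
Total deductions = $161.53 + $675.34 + $55.33 + $46.59 + $49.18 + $103.53 = $1,091.50
Net pay = $2,588.18 − $1,091.50 = $1,496.68

$1,496.68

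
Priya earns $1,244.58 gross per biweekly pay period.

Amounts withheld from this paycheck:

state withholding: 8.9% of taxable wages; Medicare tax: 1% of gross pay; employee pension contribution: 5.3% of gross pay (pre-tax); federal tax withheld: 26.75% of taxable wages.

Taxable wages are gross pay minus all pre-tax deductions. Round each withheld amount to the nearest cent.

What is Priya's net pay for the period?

Employee pension contribution: $1,244.58 × 0.053 = $65.96
Taxable wages = $1,244.58 − $65.96 = $1,178.62
State withholding: $1,178.62 × 0.089 = $104.90
Federal tax withheld: $1,178.62 × 0.2675 = $315.28
Medicare tax: $1,244.58 × 0.01 = $12.45
Total deductions = $65.96 + $104.90 + $315.28 + $12.45 = $498.59
Net pay = $1,244.58 − $498.59 = $745.99

$745.99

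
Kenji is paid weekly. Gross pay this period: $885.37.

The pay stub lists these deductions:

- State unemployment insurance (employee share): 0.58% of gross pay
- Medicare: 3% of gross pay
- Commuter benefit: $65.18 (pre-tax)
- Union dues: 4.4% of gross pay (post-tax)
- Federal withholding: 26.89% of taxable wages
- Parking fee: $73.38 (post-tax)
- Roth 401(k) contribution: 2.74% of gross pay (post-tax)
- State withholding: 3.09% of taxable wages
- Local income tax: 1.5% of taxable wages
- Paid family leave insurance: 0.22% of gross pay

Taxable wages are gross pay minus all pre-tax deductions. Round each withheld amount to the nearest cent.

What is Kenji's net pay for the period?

$391.75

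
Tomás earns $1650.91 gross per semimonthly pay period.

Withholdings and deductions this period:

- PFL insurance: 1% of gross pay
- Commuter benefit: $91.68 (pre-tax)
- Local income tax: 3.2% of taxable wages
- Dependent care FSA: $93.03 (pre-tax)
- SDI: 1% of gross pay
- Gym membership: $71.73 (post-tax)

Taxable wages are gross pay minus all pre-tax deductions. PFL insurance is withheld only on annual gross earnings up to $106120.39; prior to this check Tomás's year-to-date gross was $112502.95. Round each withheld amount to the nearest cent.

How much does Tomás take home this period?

Dependent care FSA: $93.03
Commuter benefit: $91.68
Pre-tax total = $93.03 + $91.68 = $184.71
Taxable wages = $1650.91 − $184.71 = $1466.20
Local income tax: $1466.20 × 0.032 = $46.92
PFL insurance: annual cap $106120.39 already reached (YTD $112502.95), so $0.00
SDI: $1650.91 × 0.01 = $16.51
Gym membership: $71.73
Total deductions = $93.03 + $91.68 + $46.92 + $0.00 + $16.51 + $71.73 = $319.87
Net pay = $1650.91 − $319.87 = $1331.04

$1331.04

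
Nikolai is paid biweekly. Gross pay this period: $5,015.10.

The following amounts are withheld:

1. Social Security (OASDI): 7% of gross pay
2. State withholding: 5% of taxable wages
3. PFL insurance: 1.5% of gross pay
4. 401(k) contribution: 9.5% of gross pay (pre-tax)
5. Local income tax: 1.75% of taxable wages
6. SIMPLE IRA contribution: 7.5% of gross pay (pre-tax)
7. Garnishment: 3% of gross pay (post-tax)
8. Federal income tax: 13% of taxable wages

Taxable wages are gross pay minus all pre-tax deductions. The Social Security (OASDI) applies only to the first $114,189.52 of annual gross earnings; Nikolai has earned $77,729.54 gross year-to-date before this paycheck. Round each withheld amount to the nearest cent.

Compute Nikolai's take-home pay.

$2,763.70

401(k) contribution: $5,015.10 × 0.095 = $476.43
SIMPLE IRA contribution: $5,015.10 × 0.075 = $376.13
Pre-tax total = $476.43 + $376.13 = $852.56
Taxable wages = $5,015.10 − $852.56 = $4,162.54
State withholding: $4,162.54 × 0.05 = $208.13
Local income tax: $4,162.54 × 0.0175 = $72.84
Federal income tax: $4,162.54 × 0.13 = $541.13
Social Security (OASDI): cap not yet reached, full $5,015.10 is subject → $5,015.10 × 0.07 = $351.06
PFL insurance: $5,015.10 × 0.015 = $75.23
Garnishment: $5,015.10 × 0.03 = $150.45
Total deductions = $476.43 + $376.13 + $208.13 + $72.84 + $541.13 + $351.06 + $75.23 + $150.45 = $2,251.40
Net pay = $5,015.10 − $2,251.40 = $2,763.70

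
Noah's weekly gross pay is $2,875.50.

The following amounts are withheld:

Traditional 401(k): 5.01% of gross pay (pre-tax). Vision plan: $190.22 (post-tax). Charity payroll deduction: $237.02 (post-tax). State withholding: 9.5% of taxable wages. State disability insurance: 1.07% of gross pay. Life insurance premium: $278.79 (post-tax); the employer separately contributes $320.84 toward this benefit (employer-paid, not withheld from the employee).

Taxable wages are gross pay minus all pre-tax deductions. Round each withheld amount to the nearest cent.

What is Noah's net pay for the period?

Traditional 401(k): $2,875.50 × 0.0501 = $144.06
Taxable wages = $2,875.50 − $144.06 = $2,731.44
State withholding: $2,731.44 × 0.095 = $259.49
State disability insurance: $2,875.50 × 0.0107 = $30.77
Vision plan: $190.22
Charity payroll deduction: $237.02
Life insurance premium: $278.79
(Employer's $320.84 toward life insurance premium is not withheld from the employee.)
Total deductions = $144.06 + $259.49 + $30.77 + $190.22 + $237.02 + $278.79 = $1,140.35
Net pay = $2,875.50 − $1,140.35 = $1,735.15

$1,735.15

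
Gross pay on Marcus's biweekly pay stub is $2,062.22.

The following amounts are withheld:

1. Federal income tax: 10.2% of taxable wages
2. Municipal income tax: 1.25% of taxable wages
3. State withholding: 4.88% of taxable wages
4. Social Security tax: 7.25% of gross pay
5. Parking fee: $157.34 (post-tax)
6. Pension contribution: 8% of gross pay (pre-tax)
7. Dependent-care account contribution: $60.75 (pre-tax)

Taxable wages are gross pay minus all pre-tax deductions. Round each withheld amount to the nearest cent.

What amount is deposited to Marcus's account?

$1,229.74

Pension contribution: $2,062.22 × 0.08 = $164.98
Dependent-care account contribution: $60.75
Pre-tax total = $164.98 + $60.75 = $225.73
Taxable wages = $2,062.22 − $225.73 = $1,836.49
Municipal income tax: $1,836.49 × 0.0125 = $22.96
Federal income tax: $1,836.49 × 0.102 = $187.32
State withholding: $1,836.49 × 0.0488 = $89.62
Social Security tax: $2,062.22 × 0.0725 = $149.51
Parking fee: $157.34
Total deductions = $164.98 + $60.75 + $22.96 + $187.32 + $89.62 + $149.51 + $157.34 = $832.48
Net pay = $2,062.22 − $832.48 = $1,229.74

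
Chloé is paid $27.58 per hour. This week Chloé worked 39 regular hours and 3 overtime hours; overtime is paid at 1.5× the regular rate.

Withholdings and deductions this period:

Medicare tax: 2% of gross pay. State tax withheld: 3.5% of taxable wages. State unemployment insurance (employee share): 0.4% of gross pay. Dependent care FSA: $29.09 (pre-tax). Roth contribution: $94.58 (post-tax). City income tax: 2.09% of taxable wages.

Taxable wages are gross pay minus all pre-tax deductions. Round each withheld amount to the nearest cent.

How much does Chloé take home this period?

Regular pay: 39 × $27.58 = $1075.62
Overtime pay: 3 × $27.58 × 1.5 = $124.11
Gross pay = $1075.62 + $124.11 = $1199.73
Dependent care FSA: $29.09
Taxable wages = $1199.73 − $29.09 = $1170.64
State tax withheld: $1170.64 × 0.035 = $40.97
City income tax: $1170.64 × 0.0209 = $24.47
State unemployment insurance (employee share): $1199.73 × 0.004 = $4.80
Medicare tax: $1199.73 × 0.02 = $23.99
Roth contribution: $94.58
Total deductions = $29.09 + $40.97 + $24.47 + $4.80 + $23.99 + $94.58 = $217.90
Net pay = $1199.73 − $217.90 = $981.83

$981.83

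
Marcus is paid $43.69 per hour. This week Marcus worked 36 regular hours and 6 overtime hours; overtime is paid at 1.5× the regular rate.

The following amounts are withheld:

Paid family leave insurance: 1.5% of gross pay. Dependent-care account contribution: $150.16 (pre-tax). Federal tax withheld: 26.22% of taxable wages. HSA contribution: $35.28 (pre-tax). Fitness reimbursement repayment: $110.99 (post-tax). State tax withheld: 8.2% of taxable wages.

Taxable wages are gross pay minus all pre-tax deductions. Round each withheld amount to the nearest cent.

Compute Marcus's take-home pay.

Regular pay: 36 × $43.69 = $1,572.84
Overtime pay: 6 × $43.69 × 1.5 = $393.21
Gross pay = $1,572.84 + $393.21 = $1,966.05
Dependent-care account contribution: $150.16
HSA contribution: $35.28
Pre-tax total = $150.16 + $35.28 = $185.44
Taxable wages = $1,966.05 − $185.44 = $1,780.61
State tax withheld: $1,780.61 × 0.082 = $146.01
Federal tax withheld: $1,780.61 × 0.2622 = $466.88
Paid family leave insurance: $1,966.05 × 0.015 = $29.49
Fitness reimbursement repayment: $110.99
Total deductions = $150.16 + $35.28 + $146.01 + $466.88 + $29.49 + $110.99 = $938.81
Net pay = $1,966.05 − $938.81 = $1,027.24

$1,027.24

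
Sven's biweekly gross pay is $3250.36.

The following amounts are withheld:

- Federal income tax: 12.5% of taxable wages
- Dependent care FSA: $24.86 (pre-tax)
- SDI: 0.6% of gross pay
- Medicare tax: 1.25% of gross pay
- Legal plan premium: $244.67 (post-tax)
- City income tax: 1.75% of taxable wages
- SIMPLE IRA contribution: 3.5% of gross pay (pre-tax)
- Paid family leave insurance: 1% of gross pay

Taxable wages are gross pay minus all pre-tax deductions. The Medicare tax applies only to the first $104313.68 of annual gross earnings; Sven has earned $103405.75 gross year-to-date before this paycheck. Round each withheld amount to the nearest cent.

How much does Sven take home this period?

$2360.29

SIMPLE IRA contribution: $3250.36 × 0.035 = $113.76
Dependent care FSA: $24.86
Pre-tax total = $113.76 + $24.86 = $138.62
Taxable wages = $3250.36 − $138.62 = $3111.74
City income tax: $3111.74 × 0.0175 = $54.46
Federal income tax: $3111.74 × 0.125 = $388.97
Medicare tax: only $104313.68 − $103405.75 = $907.93 of this check is subject → $907.93 × 0.0125 = $11.35
SDI: $3250.36 × 0.006 = $19.50
Paid family leave insurance: $3250.36 × 0.01 = $32.50
Legal plan premium: $244.67
Total deductions = $113.76 + $24.86 + $54.46 + $388.97 + $11.35 + $19.50 + $32.50 + $244.67 = $890.07
Net pay = $3250.36 − $890.07 = $2360.29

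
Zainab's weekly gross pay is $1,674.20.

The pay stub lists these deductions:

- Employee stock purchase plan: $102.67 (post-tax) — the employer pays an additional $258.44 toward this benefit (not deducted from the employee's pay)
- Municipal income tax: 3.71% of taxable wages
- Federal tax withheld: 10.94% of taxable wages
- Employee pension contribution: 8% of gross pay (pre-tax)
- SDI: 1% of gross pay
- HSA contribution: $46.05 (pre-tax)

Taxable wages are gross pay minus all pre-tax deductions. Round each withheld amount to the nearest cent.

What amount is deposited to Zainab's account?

Employee pension contribution: $1,674.20 × 0.08 = $133.94
HSA contribution: $46.05
Pre-tax total = $133.94 + $46.05 = $179.99
Taxable wages = $1,674.20 − $179.99 = $1,494.21
Municipal income tax: $1,494.21 × 0.0371 = $55.44
Federal tax withheld: $1,494.21 × 0.1094 = $163.47
SDI: $1,674.20 × 0.01 = $16.74
Employee stock purchase plan: $102.67
(Employer's $258.44 toward employee stock purchase plan is not withheld from the employee.)
Total deductions = $133.94 + $46.05 + $55.44 + $163.47 + $16.74 + $102.67 = $518.31
Net pay = $1,674.20 − $518.31 = $1,155.89

$1,155.89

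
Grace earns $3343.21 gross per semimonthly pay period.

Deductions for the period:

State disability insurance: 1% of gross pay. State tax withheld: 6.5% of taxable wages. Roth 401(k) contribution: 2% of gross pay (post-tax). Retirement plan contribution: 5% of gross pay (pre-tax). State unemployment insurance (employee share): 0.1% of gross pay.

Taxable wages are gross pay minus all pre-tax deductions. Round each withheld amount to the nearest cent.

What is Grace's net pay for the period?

Retirement plan contribution: $3343.21 × 0.05 = $167.16
Taxable wages = $3343.21 − $167.16 = $3176.05
State tax withheld: $3176.05 × 0.065 = $206.44
State disability insurance: $3343.21 × 0.01 = $33.43
State unemployment insurance (employee share): $3343.21 × 0.001 = $3.34
Roth 401(k) contribution: $3343.21 × 0.02 = $66.86
Total deductions = $167.16 + $206.44 + $33.43 + $3.34 + $66.86 = $477.23
Net pay = $3343.21 − $477.23 = $2865.98

$2865.98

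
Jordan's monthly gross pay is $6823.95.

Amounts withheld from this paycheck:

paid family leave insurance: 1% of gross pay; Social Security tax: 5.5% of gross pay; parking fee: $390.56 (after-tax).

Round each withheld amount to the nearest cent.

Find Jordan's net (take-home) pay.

$5989.83

Social Security tax: $6823.95 × 0.055 = $375.32
Paid family leave insurance: $6823.95 × 0.01 = $68.24
Parking fee: $390.56
Total deductions = $375.32 + $68.24 + $390.56 = $834.12
Net pay = $6823.95 − $834.12 = $5989.83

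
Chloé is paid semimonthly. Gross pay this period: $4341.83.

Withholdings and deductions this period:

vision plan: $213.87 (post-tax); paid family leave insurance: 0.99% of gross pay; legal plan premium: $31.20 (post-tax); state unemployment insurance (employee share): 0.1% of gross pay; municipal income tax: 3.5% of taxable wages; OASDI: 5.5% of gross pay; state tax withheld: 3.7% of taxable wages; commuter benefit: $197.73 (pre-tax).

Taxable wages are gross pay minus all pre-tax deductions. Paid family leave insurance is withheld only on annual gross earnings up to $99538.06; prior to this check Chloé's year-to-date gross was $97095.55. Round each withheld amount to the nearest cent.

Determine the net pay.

$3333.34

Commuter benefit: $197.73
Taxable wages = $4341.83 − $197.73 = $4144.10
Municipal income tax: $4144.10 × 0.035 = $145.04
State tax withheld: $4144.10 × 0.037 = $153.33
State unemployment insurance (employee share): $4341.83 × 0.001 = $4.34
Paid family leave insurance: only $99538.06 − $97095.55 = $2442.51 of this check is subject → $2442.51 × 0.0099 = $24.18
OASDI: $4341.83 × 0.055 = $238.80
Vision plan: $213.87
Legal plan premium: $31.20
Total deductions = $197.73 + $145.04 + $153.33 + $4.34 + $24.18 + $238.80 + $213.87 + $31.20 = $1008.49
Net pay = $4341.83 − $1008.49 = $3333.34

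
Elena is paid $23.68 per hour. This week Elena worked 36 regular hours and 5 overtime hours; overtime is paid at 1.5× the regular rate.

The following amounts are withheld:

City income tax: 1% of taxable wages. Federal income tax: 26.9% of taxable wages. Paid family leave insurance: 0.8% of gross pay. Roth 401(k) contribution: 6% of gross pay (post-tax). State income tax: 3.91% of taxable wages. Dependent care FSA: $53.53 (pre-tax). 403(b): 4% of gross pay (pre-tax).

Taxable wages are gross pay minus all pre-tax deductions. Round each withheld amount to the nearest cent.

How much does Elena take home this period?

$567.78

Regular pay: 36 × $23.68 = $852.48
Overtime pay: 5 × $23.68 × 1.5 = $177.60
Gross pay = $852.48 + $177.60 = $1030.08
403(b): $1030.08 × 0.04 = $41.20
Dependent care FSA: $53.53
Pre-tax total = $41.20 + $53.53 = $94.73
Taxable wages = $1030.08 − $94.73 = $935.35
State income tax: $935.35 × 0.0391 = $36.57
City income tax: $935.35 × 0.01 = $9.35
Federal income tax: $935.35 × 0.269 = $251.61
Paid family leave insurance: $1030.08 × 0.008 = $8.24
Roth 401(k) contribution: $1030.08 × 0.06 = $61.80
Total deductions = $41.20 + $53.53 + $36.57 + $9.35 + $251.61 + $8.24 + $61.80 = $462.30
Net pay = $1030.08 − $462.30 = $567.78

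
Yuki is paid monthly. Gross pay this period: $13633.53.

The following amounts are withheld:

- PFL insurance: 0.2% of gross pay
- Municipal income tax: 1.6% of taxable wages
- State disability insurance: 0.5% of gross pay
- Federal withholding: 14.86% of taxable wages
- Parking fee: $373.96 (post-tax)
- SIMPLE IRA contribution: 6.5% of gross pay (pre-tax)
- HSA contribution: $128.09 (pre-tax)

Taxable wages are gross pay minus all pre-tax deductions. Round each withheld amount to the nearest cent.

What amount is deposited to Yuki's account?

$10072.73

SIMPLE IRA contribution: $13633.53 × 0.065 = $886.18
HSA contribution: $128.09
Pre-tax total = $886.18 + $128.09 = $1014.27
Taxable wages = $13633.53 − $1014.27 = $12619.26
Federal withholding: $12619.26 × 0.1486 = $1875.22
Municipal income tax: $12619.26 × 0.016 = $201.91
State disability insurance: $13633.53 × 0.005 = $68.17
PFL insurance: $13633.53 × 0.002 = $27.27
Parking fee: $373.96
Total deductions = $886.18 + $128.09 + $1875.22 + $201.91 + $68.17 + $27.27 + $373.96 = $3560.80
Net pay = $13633.53 − $3560.80 = $10072.73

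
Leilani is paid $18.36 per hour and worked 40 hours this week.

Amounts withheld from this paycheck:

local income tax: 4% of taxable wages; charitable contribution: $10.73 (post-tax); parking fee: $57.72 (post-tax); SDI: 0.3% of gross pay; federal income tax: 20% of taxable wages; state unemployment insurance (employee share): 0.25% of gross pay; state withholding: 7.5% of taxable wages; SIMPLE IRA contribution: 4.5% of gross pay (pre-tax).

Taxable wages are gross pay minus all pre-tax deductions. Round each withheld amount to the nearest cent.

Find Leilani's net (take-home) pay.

Gross pay: 40 × $18.36 = $734.40
SIMPLE IRA contribution: $734.40 × 0.045 = $33.05
Taxable wages = $734.40 − $33.05 = $701.35
Federal income tax: $701.35 × 0.2 = $140.27
Local income tax: $701.35 × 0.04 = $28.05
State withholding: $701.35 × 0.075 = $52.60
State unemployment insurance (employee share): $734.40 × 0.0025 = $1.84
SDI: $734.40 × 0.003 = $2.20
Parking fee: $57.72
Charitable contribution: $10.73
Total deductions = $33.05 + $140.27 + $28.05 + $52.60 + $1.84 + $2.20 + $57.72 + $10.73 = $326.46
Net pay = $734.40 − $326.46 = $407.94

$407.94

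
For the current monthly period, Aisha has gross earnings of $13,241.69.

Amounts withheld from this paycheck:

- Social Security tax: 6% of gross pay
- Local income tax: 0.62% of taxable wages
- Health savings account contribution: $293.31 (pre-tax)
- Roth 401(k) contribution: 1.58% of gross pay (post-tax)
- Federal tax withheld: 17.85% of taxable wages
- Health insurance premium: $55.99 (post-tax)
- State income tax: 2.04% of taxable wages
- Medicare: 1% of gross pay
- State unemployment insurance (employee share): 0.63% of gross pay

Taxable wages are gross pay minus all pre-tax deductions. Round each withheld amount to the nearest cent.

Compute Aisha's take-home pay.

$9,017.11

Health savings account contribution: $293.31
Taxable wages = $13,241.69 − $293.31 = $12,948.38
State income tax: $12,948.38 × 0.0204 = $264.15
Local income tax: $12,948.38 × 0.0062 = $80.28
Federal tax withheld: $12,948.38 × 0.1785 = $2,311.29
Medicare: $13,241.69 × 0.01 = $132.42
State unemployment insurance (employee share): $13,241.69 × 0.0063 = $83.42
Social Security tax: $13,241.69 × 0.06 = $794.50
Health insurance premium: $55.99
Roth 401(k) contribution: $13,241.69 × 0.0158 = $209.22
Total deductions = $293.31 + $264.15 + $80.28 + $2,311.29 + $132.42 + $83.42 + $794.50 + $55.99 + $209.22 = $4,224.58
Net pay = $13,241.69 − $4,224.58 = $9,017.11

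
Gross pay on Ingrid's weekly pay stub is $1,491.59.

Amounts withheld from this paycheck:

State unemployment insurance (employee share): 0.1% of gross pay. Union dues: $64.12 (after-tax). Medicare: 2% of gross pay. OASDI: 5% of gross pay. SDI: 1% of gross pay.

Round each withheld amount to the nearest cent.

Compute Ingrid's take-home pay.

State unemployment insurance (employee share): $1,491.59 × 0.001 = $1.49
SDI: $1,491.59 × 0.01 = $14.92
Medicare: $1,491.59 × 0.02 = $29.83
OASDI: $1,491.59 × 0.05 = $74.58
Union dues: $64.12
Total deductions = $1.49 + $14.92 + $29.83 + $74.58 + $64.12 = $184.94
Net pay = $1,491.59 − $184.94 = $1,306.65

$1,306.65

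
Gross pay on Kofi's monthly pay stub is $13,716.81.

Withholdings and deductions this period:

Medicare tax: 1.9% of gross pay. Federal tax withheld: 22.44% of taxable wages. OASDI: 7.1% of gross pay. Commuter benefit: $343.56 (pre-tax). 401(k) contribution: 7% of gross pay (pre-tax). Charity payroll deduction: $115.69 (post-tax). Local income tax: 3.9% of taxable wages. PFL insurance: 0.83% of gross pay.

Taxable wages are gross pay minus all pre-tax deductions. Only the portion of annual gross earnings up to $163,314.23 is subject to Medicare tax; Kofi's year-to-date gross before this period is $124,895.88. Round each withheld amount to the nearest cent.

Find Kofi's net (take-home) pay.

$7,679.42

401(k) contribution: $13,716.81 × 0.07 = $960.18
Commuter benefit: $343.56
Pre-tax total = $960.18 + $343.56 = $1,303.74
Taxable wages = $13,716.81 − $1,303.74 = $12,413.07
Local income tax: $12,413.07 × 0.039 = $484.11
Federal tax withheld: $12,413.07 × 0.2244 = $2,785.49
OASDI: $13,716.81 × 0.071 = $973.89
PFL insurance: $13,716.81 × 0.0083 = $113.85
Medicare tax: cap not yet reached, full $13,716.81 is subject → $13,716.81 × 0.019 = $260.62
Charity payroll deduction: $115.69
Total deductions = $960.18 + $343.56 + $484.11 + $2,785.49 + $973.89 + $113.85 + $260.62 + $115.69 = $6,037.39
Net pay = $13,716.81 − $6,037.39 = $7,679.42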